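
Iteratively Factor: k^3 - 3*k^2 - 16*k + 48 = (k + 4)*(k^2 - 7*k + 12) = (k - 4)*(k + 4)*(k - 3)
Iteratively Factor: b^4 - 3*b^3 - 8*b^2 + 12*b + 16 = (b + 1)*(b^3 - 4*b^2 - 4*b + 16) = (b - 4)*(b + 1)*(b^2 - 4) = (b - 4)*(b + 1)*(b + 2)*(b - 2)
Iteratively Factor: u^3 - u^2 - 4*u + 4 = (u - 1)*(u^2 - 4) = (u - 2)*(u - 1)*(u + 2)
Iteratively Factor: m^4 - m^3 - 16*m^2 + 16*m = (m)*(m^3 - m^2 - 16*m + 16) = m*(m - 1)*(m^2 - 16) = m*(m - 4)*(m - 1)*(m + 4)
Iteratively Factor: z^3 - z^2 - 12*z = (z)*(z^2 - z - 12) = z*(z - 4)*(z + 3)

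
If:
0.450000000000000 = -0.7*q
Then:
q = -0.64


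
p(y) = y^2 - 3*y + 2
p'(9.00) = 15.00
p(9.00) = 56.00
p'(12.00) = 21.00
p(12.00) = 110.00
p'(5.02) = 7.04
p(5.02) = 12.14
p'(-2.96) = -8.92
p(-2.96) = 19.64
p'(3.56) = 4.12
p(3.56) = 3.99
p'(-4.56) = -12.12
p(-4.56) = 36.47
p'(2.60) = 2.20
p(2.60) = 0.96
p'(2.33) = 1.66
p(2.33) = 0.44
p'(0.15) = -2.70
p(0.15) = 1.57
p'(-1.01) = -5.02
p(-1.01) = 6.05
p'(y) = 2*y - 3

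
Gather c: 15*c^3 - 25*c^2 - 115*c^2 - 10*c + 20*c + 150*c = 15*c^3 - 140*c^2 + 160*c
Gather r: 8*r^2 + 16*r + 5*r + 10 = 8*r^2 + 21*r + 10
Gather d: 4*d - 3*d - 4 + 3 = d - 1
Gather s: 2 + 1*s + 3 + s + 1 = 2*s + 6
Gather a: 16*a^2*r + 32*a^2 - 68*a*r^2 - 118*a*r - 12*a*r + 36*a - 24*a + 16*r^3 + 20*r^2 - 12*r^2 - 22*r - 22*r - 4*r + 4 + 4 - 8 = a^2*(16*r + 32) + a*(-68*r^2 - 130*r + 12) + 16*r^3 + 8*r^2 - 48*r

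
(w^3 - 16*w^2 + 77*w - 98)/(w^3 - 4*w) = (w^2 - 14*w + 49)/(w*(w + 2))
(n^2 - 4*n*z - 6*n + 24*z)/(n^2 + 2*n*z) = (n^2 - 4*n*z - 6*n + 24*z)/(n*(n + 2*z))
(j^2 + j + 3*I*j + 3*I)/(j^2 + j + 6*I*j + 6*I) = (j + 3*I)/(j + 6*I)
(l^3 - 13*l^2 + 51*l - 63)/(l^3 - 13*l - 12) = (-l^3 + 13*l^2 - 51*l + 63)/(-l^3 + 13*l + 12)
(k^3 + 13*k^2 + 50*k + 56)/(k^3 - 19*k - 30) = (k^2 + 11*k + 28)/(k^2 - 2*k - 15)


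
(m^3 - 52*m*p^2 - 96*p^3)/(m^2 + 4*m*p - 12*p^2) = (-m^2 + 6*m*p + 16*p^2)/(-m + 2*p)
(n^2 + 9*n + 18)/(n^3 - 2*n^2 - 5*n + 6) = (n^2 + 9*n + 18)/(n^3 - 2*n^2 - 5*n + 6)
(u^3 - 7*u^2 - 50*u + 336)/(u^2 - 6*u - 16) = (u^2 + u - 42)/(u + 2)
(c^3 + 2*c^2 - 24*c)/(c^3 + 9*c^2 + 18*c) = (c - 4)/(c + 3)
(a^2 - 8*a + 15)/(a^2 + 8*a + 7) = (a^2 - 8*a + 15)/(a^2 + 8*a + 7)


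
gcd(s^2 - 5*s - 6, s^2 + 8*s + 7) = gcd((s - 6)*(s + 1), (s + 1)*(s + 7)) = s + 1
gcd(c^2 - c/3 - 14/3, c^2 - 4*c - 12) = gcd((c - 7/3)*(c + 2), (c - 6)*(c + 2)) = c + 2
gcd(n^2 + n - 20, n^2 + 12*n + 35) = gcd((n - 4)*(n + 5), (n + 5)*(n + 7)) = n + 5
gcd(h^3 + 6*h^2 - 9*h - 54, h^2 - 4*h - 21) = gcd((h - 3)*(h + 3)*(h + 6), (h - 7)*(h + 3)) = h + 3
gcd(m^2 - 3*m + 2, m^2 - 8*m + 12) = m - 2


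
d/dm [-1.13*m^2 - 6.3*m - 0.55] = -2.26*m - 6.3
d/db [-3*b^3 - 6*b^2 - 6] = 3*b*(-3*b - 4)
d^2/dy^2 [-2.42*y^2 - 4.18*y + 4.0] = -4.84000000000000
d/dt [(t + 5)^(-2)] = -2/(t + 5)^3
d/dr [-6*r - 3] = -6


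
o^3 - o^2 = o^2*(o - 1)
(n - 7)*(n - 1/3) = n^2 - 22*n/3 + 7/3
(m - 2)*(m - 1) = m^2 - 3*m + 2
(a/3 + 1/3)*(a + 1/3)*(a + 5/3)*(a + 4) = a^4/3 + 7*a^3/3 + 131*a^2/27 + 97*a/27 + 20/27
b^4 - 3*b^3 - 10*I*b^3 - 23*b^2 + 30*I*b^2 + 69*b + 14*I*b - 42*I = (b - 3)*(b - 7*I)*(b - 2*I)*(b - I)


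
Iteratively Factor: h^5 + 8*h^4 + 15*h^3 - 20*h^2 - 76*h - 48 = (h - 2)*(h^4 + 10*h^3 + 35*h^2 + 50*h + 24) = (h - 2)*(h + 1)*(h^3 + 9*h^2 + 26*h + 24) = (h - 2)*(h + 1)*(h + 2)*(h^2 + 7*h + 12) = (h - 2)*(h + 1)*(h + 2)*(h + 4)*(h + 3)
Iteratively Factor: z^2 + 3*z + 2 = (z + 2)*(z + 1)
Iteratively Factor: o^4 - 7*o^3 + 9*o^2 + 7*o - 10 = (o - 2)*(o^3 - 5*o^2 - o + 5) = (o - 5)*(o - 2)*(o^2 - 1) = (o - 5)*(o - 2)*(o - 1)*(o + 1)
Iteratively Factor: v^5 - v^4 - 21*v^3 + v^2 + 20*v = (v + 4)*(v^4 - 5*v^3 - v^2 + 5*v) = (v + 1)*(v + 4)*(v^3 - 6*v^2 + 5*v) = v*(v + 1)*(v + 4)*(v^2 - 6*v + 5) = v*(v - 1)*(v + 1)*(v + 4)*(v - 5)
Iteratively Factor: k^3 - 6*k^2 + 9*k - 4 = (k - 1)*(k^2 - 5*k + 4) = (k - 1)^2*(k - 4)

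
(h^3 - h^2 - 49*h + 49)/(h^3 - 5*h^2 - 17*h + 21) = (h + 7)/(h + 3)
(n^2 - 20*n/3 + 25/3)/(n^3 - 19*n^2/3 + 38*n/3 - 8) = (3*n^2 - 20*n + 25)/(3*n^3 - 19*n^2 + 38*n - 24)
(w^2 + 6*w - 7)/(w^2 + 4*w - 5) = (w + 7)/(w + 5)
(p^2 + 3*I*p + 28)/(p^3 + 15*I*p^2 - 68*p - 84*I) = (p - 4*I)/(p^2 + 8*I*p - 12)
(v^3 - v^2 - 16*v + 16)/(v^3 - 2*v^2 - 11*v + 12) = (v + 4)/(v + 3)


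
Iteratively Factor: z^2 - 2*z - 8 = (z - 4)*(z + 2)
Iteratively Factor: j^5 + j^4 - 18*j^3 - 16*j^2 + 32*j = (j + 2)*(j^4 - j^3 - 16*j^2 + 16*j) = (j - 1)*(j + 2)*(j^3 - 16*j) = (j - 1)*(j + 2)*(j + 4)*(j^2 - 4*j) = (j - 4)*(j - 1)*(j + 2)*(j + 4)*(j)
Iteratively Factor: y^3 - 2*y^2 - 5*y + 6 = (y - 1)*(y^2 - y - 6) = (y - 1)*(y + 2)*(y - 3)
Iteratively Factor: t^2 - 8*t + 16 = (t - 4)*(t - 4)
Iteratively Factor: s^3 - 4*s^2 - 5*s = (s)*(s^2 - 4*s - 5) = s*(s - 5)*(s + 1)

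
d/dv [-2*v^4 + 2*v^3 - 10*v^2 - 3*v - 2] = -8*v^3 + 6*v^2 - 20*v - 3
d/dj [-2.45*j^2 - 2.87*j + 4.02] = -4.9*j - 2.87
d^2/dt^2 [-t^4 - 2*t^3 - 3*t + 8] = 12*t*(-t - 1)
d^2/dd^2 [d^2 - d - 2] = 2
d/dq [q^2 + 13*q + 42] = 2*q + 13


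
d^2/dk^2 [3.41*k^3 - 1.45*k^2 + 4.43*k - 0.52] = 20.46*k - 2.9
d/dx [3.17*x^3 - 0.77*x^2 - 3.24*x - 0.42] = 9.51*x^2 - 1.54*x - 3.24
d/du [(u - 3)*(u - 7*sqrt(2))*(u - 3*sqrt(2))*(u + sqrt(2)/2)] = 4*u^3 - 57*sqrt(2)*u^2/2 - 9*u^2 + 64*u + 57*sqrt(2)*u - 96 + 21*sqrt(2)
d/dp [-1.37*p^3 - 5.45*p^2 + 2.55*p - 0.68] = -4.11*p^2 - 10.9*p + 2.55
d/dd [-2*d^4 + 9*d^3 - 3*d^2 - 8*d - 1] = -8*d^3 + 27*d^2 - 6*d - 8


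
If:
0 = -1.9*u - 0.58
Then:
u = -0.31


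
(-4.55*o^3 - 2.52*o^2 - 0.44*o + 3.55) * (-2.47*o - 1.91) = 11.2385*o^4 + 14.9149*o^3 + 5.9*o^2 - 7.9281*o - 6.7805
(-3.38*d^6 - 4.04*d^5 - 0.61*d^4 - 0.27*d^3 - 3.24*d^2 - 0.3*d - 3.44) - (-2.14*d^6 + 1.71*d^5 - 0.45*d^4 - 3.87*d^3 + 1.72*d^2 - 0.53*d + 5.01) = -1.24*d^6 - 5.75*d^5 - 0.16*d^4 + 3.6*d^3 - 4.96*d^2 + 0.23*d - 8.45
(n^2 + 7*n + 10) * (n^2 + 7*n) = n^4 + 14*n^3 + 59*n^2 + 70*n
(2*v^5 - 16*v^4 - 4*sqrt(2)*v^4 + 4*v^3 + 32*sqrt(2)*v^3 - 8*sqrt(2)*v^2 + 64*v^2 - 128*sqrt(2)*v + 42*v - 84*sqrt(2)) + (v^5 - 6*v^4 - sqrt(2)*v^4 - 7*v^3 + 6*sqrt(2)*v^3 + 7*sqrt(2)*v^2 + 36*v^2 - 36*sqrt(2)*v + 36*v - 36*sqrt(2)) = 3*v^5 - 22*v^4 - 5*sqrt(2)*v^4 - 3*v^3 + 38*sqrt(2)*v^3 - sqrt(2)*v^2 + 100*v^2 - 164*sqrt(2)*v + 78*v - 120*sqrt(2)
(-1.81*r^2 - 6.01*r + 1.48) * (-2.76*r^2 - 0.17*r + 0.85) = 4.9956*r^4 + 16.8953*r^3 - 4.6016*r^2 - 5.3601*r + 1.258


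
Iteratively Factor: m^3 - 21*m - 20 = (m - 5)*(m^2 + 5*m + 4) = (m - 5)*(m + 1)*(m + 4)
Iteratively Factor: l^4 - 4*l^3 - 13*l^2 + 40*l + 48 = (l + 1)*(l^3 - 5*l^2 - 8*l + 48) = (l - 4)*(l + 1)*(l^2 - l - 12) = (l - 4)*(l + 1)*(l + 3)*(l - 4)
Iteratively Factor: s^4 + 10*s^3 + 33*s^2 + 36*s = (s + 4)*(s^3 + 6*s^2 + 9*s) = s*(s + 4)*(s^2 + 6*s + 9) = s*(s + 3)*(s + 4)*(s + 3)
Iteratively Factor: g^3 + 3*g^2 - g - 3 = (g + 3)*(g^2 - 1) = (g + 1)*(g + 3)*(g - 1)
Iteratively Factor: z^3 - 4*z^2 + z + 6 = (z - 2)*(z^2 - 2*z - 3) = (z - 3)*(z - 2)*(z + 1)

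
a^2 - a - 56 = (a - 8)*(a + 7)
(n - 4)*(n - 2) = n^2 - 6*n + 8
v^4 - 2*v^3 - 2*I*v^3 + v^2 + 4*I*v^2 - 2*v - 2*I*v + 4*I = (v - 2)*(v - 2*I)*(v - I)*(v + I)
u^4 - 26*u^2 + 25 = (u - 5)*(u - 1)*(u + 1)*(u + 5)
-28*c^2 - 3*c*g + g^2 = (-7*c + g)*(4*c + g)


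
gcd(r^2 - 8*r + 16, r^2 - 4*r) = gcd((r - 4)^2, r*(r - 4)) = r - 4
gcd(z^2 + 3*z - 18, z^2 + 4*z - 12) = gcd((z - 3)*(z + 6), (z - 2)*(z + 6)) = z + 6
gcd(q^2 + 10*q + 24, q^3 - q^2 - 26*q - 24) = q + 4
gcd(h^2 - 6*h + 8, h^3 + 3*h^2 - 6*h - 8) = h - 2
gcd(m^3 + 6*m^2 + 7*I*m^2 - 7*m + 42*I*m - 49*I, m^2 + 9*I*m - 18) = 1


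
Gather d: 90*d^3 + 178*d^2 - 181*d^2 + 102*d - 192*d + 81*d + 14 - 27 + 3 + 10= 90*d^3 - 3*d^2 - 9*d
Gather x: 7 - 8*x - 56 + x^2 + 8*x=x^2 - 49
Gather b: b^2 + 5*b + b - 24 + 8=b^2 + 6*b - 16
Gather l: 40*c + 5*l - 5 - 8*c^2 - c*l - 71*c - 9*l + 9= -8*c^2 - 31*c + l*(-c - 4) + 4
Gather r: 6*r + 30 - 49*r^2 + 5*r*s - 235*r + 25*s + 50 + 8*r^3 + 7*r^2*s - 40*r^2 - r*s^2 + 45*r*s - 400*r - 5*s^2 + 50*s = 8*r^3 + r^2*(7*s - 89) + r*(-s^2 + 50*s - 629) - 5*s^2 + 75*s + 80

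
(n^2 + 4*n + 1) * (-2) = -2*n^2 - 8*n - 2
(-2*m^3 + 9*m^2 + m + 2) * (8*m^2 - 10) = -16*m^5 + 72*m^4 + 28*m^3 - 74*m^2 - 10*m - 20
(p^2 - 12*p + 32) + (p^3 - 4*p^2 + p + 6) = p^3 - 3*p^2 - 11*p + 38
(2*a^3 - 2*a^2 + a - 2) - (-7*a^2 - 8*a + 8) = 2*a^3 + 5*a^2 + 9*a - 10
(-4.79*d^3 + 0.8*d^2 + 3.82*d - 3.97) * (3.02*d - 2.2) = -14.4658*d^4 + 12.954*d^3 + 9.7764*d^2 - 20.3934*d + 8.734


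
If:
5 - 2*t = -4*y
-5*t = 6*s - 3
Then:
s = -5*y/3 - 19/12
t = 2*y + 5/2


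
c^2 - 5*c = c*(c - 5)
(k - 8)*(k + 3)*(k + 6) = k^3 + k^2 - 54*k - 144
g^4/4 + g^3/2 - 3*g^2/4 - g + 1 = (g/2 + 1)^2*(g - 1)^2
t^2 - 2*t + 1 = (t - 1)^2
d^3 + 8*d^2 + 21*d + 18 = (d + 2)*(d + 3)^2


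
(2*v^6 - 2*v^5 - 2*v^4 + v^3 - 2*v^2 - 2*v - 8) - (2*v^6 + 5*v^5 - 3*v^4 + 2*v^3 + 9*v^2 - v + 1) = -7*v^5 + v^4 - v^3 - 11*v^2 - v - 9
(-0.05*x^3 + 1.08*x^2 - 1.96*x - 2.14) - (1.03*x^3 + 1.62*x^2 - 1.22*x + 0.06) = -1.08*x^3 - 0.54*x^2 - 0.74*x - 2.2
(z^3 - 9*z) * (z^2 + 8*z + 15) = z^5 + 8*z^4 + 6*z^3 - 72*z^2 - 135*z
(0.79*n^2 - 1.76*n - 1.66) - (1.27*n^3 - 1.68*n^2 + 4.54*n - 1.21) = -1.27*n^3 + 2.47*n^2 - 6.3*n - 0.45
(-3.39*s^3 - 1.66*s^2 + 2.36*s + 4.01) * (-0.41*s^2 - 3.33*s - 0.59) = 1.3899*s^5 + 11.9693*s^4 + 6.5603*s^3 - 8.5235*s^2 - 14.7457*s - 2.3659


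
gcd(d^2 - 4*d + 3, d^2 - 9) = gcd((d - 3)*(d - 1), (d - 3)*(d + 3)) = d - 3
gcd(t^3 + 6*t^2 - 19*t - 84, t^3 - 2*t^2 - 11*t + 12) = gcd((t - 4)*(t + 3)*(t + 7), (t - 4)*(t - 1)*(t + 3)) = t^2 - t - 12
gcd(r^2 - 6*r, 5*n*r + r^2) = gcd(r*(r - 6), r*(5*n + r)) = r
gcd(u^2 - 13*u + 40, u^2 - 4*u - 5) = u - 5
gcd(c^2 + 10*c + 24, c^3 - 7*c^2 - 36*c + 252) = c + 6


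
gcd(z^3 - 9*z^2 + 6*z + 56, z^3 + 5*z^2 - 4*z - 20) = z + 2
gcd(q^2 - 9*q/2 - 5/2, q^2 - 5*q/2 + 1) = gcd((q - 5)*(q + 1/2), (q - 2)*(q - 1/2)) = 1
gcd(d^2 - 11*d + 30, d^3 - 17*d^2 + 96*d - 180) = d^2 - 11*d + 30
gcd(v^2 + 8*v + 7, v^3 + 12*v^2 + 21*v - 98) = v + 7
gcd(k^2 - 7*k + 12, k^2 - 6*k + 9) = k - 3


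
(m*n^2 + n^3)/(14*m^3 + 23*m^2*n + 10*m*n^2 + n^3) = n^2/(14*m^2 + 9*m*n + n^2)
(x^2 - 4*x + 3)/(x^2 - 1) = (x - 3)/(x + 1)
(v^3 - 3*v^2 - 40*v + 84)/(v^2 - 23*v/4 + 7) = 4*(v^3 - 3*v^2 - 40*v + 84)/(4*v^2 - 23*v + 28)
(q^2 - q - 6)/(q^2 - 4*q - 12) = (q - 3)/(q - 6)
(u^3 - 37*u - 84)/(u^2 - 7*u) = u + 7 + 12/u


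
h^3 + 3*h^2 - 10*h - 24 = (h - 3)*(h + 2)*(h + 4)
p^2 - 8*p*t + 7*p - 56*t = (p + 7)*(p - 8*t)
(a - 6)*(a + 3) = a^2 - 3*a - 18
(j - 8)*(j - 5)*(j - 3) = j^3 - 16*j^2 + 79*j - 120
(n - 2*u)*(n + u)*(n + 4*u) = n^3 + 3*n^2*u - 6*n*u^2 - 8*u^3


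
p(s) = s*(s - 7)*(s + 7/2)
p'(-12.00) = 491.50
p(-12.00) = -1938.00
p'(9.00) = 155.50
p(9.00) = 225.00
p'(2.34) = -24.45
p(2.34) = -63.68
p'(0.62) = -27.69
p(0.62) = -16.30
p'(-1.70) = -3.93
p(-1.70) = 26.62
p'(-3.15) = 27.32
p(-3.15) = 11.19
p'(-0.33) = -21.86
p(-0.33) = 7.67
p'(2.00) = -26.50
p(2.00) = -55.00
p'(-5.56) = 107.16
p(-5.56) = -143.86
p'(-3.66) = 41.31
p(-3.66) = -6.24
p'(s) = s*(s - 7) + s*(s + 7/2) + (s - 7)*(s + 7/2)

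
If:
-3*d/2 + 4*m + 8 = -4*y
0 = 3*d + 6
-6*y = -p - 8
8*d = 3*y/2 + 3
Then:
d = -2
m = 119/12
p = -84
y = -38/3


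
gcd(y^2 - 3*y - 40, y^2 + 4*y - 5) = y + 5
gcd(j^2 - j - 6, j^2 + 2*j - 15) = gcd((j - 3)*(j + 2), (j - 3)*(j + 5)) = j - 3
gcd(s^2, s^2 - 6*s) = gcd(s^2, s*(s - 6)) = s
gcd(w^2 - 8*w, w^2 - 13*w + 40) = w - 8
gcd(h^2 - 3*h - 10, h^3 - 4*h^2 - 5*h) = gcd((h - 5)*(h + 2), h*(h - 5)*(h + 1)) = h - 5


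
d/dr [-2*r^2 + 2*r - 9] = 2 - 4*r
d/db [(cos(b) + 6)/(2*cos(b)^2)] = (cos(b) + 12)*sin(b)/(2*cos(b)^3)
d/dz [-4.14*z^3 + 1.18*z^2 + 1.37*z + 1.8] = -12.42*z^2 + 2.36*z + 1.37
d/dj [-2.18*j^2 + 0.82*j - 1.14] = 0.82 - 4.36*j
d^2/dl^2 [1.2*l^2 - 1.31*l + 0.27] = 2.40000000000000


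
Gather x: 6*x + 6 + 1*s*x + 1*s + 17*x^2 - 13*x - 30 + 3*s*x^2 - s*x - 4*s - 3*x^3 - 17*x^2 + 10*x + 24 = 3*s*x^2 - 3*s - 3*x^3 + 3*x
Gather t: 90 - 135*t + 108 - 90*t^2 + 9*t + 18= -90*t^2 - 126*t + 216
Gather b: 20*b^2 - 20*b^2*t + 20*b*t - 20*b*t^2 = b^2*(20 - 20*t) + b*(-20*t^2 + 20*t)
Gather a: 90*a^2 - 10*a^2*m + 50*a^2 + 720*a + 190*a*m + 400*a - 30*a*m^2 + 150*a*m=a^2*(140 - 10*m) + a*(-30*m^2 + 340*m + 1120)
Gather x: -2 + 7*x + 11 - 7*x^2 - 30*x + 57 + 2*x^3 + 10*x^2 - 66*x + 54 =2*x^3 + 3*x^2 - 89*x + 120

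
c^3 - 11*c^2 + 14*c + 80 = (c - 8)*(c - 5)*(c + 2)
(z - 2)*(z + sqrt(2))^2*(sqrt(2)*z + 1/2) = sqrt(2)*z^4 - 2*sqrt(2)*z^3 + 9*z^3/2 - 9*z^2 + 3*sqrt(2)*z^2 - 6*sqrt(2)*z + z - 2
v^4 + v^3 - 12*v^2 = v^2*(v - 3)*(v + 4)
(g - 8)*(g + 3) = g^2 - 5*g - 24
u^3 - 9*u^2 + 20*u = u*(u - 5)*(u - 4)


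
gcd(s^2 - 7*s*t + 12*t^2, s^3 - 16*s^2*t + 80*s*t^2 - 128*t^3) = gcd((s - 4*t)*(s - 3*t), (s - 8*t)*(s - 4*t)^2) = s - 4*t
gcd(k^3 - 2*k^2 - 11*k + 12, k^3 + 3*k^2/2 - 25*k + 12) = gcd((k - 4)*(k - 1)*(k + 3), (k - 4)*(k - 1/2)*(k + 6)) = k - 4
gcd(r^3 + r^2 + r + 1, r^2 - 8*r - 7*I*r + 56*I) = 1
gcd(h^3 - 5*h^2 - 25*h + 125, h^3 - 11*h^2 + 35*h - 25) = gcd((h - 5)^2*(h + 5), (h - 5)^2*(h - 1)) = h^2 - 10*h + 25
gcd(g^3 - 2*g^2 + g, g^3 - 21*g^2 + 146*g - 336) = 1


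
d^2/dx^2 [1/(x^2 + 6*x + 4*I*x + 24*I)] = 2*(-x^2 - 6*x - 4*I*x + 4*(x + 3 + 2*I)^2 - 24*I)/(x^2 + 6*x + 4*I*x + 24*I)^3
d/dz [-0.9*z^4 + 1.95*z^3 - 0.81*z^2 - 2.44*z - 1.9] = -3.6*z^3 + 5.85*z^2 - 1.62*z - 2.44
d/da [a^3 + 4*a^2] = a*(3*a + 8)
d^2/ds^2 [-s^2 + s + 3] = -2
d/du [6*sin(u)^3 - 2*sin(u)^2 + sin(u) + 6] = (18*sin(u)^2 - 4*sin(u) + 1)*cos(u)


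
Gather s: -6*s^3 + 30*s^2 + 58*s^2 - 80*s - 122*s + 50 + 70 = -6*s^3 + 88*s^2 - 202*s + 120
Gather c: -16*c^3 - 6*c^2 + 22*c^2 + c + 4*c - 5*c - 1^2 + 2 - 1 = -16*c^3 + 16*c^2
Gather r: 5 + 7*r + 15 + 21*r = 28*r + 20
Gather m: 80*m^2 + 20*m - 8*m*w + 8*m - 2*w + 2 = 80*m^2 + m*(28 - 8*w) - 2*w + 2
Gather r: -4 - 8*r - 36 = -8*r - 40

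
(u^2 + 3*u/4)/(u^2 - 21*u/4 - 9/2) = u/(u - 6)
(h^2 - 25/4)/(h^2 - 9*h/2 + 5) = (h + 5/2)/(h - 2)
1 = 1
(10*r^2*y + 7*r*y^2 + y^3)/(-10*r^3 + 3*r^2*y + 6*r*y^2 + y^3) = y/(-r + y)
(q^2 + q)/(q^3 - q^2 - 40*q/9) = 9*(q + 1)/(9*q^2 - 9*q - 40)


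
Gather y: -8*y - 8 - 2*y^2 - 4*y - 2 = -2*y^2 - 12*y - 10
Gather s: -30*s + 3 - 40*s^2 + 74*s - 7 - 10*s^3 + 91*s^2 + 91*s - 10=-10*s^3 + 51*s^2 + 135*s - 14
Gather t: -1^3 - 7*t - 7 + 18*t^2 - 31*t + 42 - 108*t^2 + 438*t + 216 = -90*t^2 + 400*t + 250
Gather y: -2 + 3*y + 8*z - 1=3*y + 8*z - 3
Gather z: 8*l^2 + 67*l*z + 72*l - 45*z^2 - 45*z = 8*l^2 + 72*l - 45*z^2 + z*(67*l - 45)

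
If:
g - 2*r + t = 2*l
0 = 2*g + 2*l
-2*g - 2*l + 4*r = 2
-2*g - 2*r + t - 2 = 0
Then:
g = -2/5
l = 2/5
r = 1/2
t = 11/5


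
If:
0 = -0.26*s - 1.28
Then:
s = -4.92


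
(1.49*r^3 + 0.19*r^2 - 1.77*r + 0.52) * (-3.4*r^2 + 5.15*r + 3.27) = -5.066*r^5 + 7.0275*r^4 + 11.8688*r^3 - 10.2622*r^2 - 3.1099*r + 1.7004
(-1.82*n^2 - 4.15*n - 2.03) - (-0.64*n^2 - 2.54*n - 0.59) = -1.18*n^2 - 1.61*n - 1.44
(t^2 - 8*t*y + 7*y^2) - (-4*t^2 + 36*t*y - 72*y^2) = 5*t^2 - 44*t*y + 79*y^2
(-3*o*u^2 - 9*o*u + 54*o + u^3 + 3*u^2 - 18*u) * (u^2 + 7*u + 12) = -3*o*u^4 - 30*o*u^3 - 45*o*u^2 + 270*o*u + 648*o + u^5 + 10*u^4 + 15*u^3 - 90*u^2 - 216*u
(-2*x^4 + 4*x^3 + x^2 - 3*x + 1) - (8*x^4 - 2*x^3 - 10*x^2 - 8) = -10*x^4 + 6*x^3 + 11*x^2 - 3*x + 9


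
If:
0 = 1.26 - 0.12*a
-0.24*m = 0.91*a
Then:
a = 10.50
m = -39.81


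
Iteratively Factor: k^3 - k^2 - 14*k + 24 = (k - 2)*(k^2 + k - 12) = (k - 2)*(k + 4)*(k - 3)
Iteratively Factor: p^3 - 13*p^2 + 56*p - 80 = (p - 4)*(p^2 - 9*p + 20) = (p - 5)*(p - 4)*(p - 4)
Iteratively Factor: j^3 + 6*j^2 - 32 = (j + 4)*(j^2 + 2*j - 8) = (j - 2)*(j + 4)*(j + 4)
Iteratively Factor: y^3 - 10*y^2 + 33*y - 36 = (y - 3)*(y^2 - 7*y + 12) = (y - 3)^2*(y - 4)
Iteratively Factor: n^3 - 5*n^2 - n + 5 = (n + 1)*(n^2 - 6*n + 5) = (n - 5)*(n + 1)*(n - 1)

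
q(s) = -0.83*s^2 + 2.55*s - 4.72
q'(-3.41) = 8.21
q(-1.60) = -10.92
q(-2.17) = -14.16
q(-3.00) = -19.84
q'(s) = 2.55 - 1.66*s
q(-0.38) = -5.81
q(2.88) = -4.26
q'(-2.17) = 6.15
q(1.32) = -2.80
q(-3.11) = -20.68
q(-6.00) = -49.90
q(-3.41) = -23.07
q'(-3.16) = 7.80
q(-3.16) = -21.07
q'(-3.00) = 7.53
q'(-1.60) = 5.21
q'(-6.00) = 12.51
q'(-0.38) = 3.18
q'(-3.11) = 7.71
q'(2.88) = -2.23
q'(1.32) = 0.36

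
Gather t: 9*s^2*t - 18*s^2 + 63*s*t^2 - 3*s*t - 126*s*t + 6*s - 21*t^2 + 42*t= -18*s^2 + 6*s + t^2*(63*s - 21) + t*(9*s^2 - 129*s + 42)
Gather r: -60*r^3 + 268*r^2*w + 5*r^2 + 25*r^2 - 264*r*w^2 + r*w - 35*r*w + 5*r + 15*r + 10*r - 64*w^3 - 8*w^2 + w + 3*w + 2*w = -60*r^3 + r^2*(268*w + 30) + r*(-264*w^2 - 34*w + 30) - 64*w^3 - 8*w^2 + 6*w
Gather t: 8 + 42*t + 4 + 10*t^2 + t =10*t^2 + 43*t + 12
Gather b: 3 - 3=0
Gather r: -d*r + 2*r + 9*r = r*(11 - d)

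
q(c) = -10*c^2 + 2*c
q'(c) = 2 - 20*c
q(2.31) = -48.74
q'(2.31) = -44.20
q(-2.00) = -44.00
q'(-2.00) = 42.00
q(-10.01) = -1022.02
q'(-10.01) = 202.20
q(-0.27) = -1.27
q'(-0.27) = 7.40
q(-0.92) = -10.30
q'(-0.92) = 20.40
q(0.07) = 0.09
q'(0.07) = 0.60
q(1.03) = -8.55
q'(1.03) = -18.60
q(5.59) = -301.30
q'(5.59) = -109.80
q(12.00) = -1416.00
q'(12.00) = -238.00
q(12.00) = -1416.00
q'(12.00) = -238.00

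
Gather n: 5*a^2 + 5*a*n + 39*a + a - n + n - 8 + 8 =5*a^2 + 5*a*n + 40*a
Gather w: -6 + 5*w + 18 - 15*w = 12 - 10*w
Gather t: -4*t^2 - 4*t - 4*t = -4*t^2 - 8*t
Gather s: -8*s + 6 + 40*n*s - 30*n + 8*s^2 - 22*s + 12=-30*n + 8*s^2 + s*(40*n - 30) + 18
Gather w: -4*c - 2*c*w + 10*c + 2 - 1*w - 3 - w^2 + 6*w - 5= 6*c - w^2 + w*(5 - 2*c) - 6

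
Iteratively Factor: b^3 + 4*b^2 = (b + 4)*(b^2) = b*(b + 4)*(b)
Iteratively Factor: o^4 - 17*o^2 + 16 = (o - 1)*(o^3 + o^2 - 16*o - 16) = (o - 1)*(o + 1)*(o^2 - 16) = (o - 4)*(o - 1)*(o + 1)*(o + 4)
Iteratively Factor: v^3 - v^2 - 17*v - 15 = (v - 5)*(v^2 + 4*v + 3) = (v - 5)*(v + 3)*(v + 1)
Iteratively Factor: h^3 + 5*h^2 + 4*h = (h + 1)*(h^2 + 4*h) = h*(h + 1)*(h + 4)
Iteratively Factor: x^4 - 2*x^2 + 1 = (x - 1)*(x^3 + x^2 - x - 1) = (x - 1)*(x + 1)*(x^2 - 1) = (x - 1)^2*(x + 1)*(x + 1)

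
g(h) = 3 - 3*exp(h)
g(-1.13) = 2.03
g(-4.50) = 2.97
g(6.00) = -1207.29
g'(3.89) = -146.73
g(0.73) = -3.23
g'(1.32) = -11.23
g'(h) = -3*exp(h)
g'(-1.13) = -0.97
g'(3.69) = -120.13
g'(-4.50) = -0.03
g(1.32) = -8.23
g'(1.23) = -10.26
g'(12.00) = -488264.37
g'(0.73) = -6.23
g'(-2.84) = -0.18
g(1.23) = -7.26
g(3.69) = -117.13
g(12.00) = -488261.37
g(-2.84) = 2.82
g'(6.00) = -1210.29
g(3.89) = -143.73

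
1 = 1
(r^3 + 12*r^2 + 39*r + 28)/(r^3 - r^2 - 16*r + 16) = (r^2 + 8*r + 7)/(r^2 - 5*r + 4)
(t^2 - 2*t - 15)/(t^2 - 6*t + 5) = (t + 3)/(t - 1)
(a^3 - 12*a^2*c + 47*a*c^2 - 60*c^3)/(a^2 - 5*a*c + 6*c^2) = (a^2 - 9*a*c + 20*c^2)/(a - 2*c)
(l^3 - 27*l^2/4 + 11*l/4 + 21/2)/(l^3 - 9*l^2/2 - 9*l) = (4*l^2 - 3*l - 7)/(2*l*(2*l + 3))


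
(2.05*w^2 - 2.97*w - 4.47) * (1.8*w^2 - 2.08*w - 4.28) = 3.69*w^4 - 9.61*w^3 - 10.6424*w^2 + 22.0092*w + 19.1316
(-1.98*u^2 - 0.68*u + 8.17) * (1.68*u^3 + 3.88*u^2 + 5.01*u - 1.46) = -3.3264*u^5 - 8.8248*u^4 + 1.1674*u^3 + 31.1836*u^2 + 41.9245*u - 11.9282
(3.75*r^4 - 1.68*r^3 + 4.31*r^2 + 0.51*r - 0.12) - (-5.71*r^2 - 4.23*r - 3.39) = 3.75*r^4 - 1.68*r^3 + 10.02*r^2 + 4.74*r + 3.27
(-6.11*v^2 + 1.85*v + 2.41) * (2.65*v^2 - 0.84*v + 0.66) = -16.1915*v^4 + 10.0349*v^3 + 0.799899999999999*v^2 - 0.8034*v + 1.5906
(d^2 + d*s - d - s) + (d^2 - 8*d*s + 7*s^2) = 2*d^2 - 7*d*s - d + 7*s^2 - s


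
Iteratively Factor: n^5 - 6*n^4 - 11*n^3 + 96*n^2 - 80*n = (n - 5)*(n^4 - n^3 - 16*n^2 + 16*n) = (n - 5)*(n - 1)*(n^3 - 16*n) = n*(n - 5)*(n - 1)*(n^2 - 16) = n*(n - 5)*(n - 1)*(n + 4)*(n - 4)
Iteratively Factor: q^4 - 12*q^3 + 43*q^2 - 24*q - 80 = (q - 4)*(q^3 - 8*q^2 + 11*q + 20) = (q - 5)*(q - 4)*(q^2 - 3*q - 4) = (q - 5)*(q - 4)^2*(q + 1)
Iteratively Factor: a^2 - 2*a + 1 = (a - 1)*(a - 1)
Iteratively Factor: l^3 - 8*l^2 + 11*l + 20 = (l + 1)*(l^2 - 9*l + 20) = (l - 5)*(l + 1)*(l - 4)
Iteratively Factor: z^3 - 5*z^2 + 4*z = (z - 4)*(z^2 - z) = (z - 4)*(z - 1)*(z)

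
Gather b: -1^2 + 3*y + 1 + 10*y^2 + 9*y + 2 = 10*y^2 + 12*y + 2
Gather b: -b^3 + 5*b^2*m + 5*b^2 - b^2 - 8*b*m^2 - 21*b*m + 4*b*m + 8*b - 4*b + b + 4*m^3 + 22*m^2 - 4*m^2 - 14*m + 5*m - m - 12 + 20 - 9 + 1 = -b^3 + b^2*(5*m + 4) + b*(-8*m^2 - 17*m + 5) + 4*m^3 + 18*m^2 - 10*m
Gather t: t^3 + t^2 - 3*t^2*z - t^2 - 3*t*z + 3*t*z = t^3 - 3*t^2*z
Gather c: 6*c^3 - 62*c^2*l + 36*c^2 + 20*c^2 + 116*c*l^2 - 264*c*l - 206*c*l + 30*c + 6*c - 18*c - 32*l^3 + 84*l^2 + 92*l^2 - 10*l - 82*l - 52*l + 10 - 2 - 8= 6*c^3 + c^2*(56 - 62*l) + c*(116*l^2 - 470*l + 18) - 32*l^3 + 176*l^2 - 144*l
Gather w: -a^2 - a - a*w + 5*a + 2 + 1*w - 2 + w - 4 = -a^2 + 4*a + w*(2 - a) - 4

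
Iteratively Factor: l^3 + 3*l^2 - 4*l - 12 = (l - 2)*(l^2 + 5*l + 6) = (l - 2)*(l + 2)*(l + 3)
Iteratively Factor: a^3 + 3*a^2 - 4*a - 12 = (a + 3)*(a^2 - 4) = (a - 2)*(a + 3)*(a + 2)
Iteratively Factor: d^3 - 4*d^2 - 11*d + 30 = (d - 5)*(d^2 + d - 6) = (d - 5)*(d - 2)*(d + 3)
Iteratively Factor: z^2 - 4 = (z + 2)*(z - 2)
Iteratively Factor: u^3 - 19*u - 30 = (u + 3)*(u^2 - 3*u - 10) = (u + 2)*(u + 3)*(u - 5)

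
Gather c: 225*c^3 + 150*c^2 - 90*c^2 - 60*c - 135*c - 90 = 225*c^3 + 60*c^2 - 195*c - 90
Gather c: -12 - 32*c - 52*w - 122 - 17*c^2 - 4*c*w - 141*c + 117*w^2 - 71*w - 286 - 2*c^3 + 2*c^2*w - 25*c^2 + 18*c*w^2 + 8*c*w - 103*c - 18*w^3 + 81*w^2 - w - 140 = -2*c^3 + c^2*(2*w - 42) + c*(18*w^2 + 4*w - 276) - 18*w^3 + 198*w^2 - 124*w - 560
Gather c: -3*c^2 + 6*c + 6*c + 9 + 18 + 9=-3*c^2 + 12*c + 36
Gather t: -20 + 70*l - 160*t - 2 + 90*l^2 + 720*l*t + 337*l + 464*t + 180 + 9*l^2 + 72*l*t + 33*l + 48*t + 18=99*l^2 + 440*l + t*(792*l + 352) + 176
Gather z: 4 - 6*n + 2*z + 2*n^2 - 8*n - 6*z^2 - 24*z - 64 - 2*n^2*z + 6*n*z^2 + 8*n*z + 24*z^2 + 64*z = 2*n^2 - 14*n + z^2*(6*n + 18) + z*(-2*n^2 + 8*n + 42) - 60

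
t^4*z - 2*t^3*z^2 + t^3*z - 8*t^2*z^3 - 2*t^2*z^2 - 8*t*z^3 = t*(t - 4*z)*(t + 2*z)*(t*z + z)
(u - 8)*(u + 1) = u^2 - 7*u - 8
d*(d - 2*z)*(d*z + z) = d^3*z - 2*d^2*z^2 + d^2*z - 2*d*z^2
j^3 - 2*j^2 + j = j*(j - 1)^2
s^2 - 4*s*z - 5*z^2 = (s - 5*z)*(s + z)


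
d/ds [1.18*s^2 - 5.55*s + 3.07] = 2.36*s - 5.55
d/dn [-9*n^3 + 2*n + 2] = 2 - 27*n^2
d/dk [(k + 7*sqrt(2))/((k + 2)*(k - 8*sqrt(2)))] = ((k + 2)*(k - 8*sqrt(2)) - (k + 2)*(k + 7*sqrt(2)) - (k - 8*sqrt(2))*(k + 7*sqrt(2)))/((k + 2)^2*(k - 8*sqrt(2))^2)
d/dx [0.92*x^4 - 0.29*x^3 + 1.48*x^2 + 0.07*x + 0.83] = 3.68*x^3 - 0.87*x^2 + 2.96*x + 0.07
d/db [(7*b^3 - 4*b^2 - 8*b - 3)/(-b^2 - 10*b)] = (-7*b^4 - 140*b^3 + 32*b^2 - 6*b - 30)/(b^2*(b^2 + 20*b + 100))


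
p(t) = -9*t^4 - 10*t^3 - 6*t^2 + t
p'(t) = -36*t^3 - 30*t^2 - 12*t + 1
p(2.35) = -435.05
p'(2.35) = -660.08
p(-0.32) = -0.70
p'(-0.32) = 2.95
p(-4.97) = -4416.75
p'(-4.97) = 3739.10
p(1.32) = -59.46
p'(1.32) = -149.91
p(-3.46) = -950.95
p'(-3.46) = 1174.55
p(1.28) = -53.68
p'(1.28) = -139.01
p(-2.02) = -93.93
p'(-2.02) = 199.55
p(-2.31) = -167.33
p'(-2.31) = 312.39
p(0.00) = 0.00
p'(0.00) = 1.00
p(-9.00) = -52254.00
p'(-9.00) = 23923.00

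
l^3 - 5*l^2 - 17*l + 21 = (l - 7)*(l - 1)*(l + 3)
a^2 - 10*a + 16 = (a - 8)*(a - 2)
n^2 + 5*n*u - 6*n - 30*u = (n - 6)*(n + 5*u)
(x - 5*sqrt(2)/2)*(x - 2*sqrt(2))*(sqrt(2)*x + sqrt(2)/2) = sqrt(2)*x^3 - 9*x^2 + sqrt(2)*x^2/2 - 9*x/2 + 10*sqrt(2)*x + 5*sqrt(2)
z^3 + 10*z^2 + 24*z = z*(z + 4)*(z + 6)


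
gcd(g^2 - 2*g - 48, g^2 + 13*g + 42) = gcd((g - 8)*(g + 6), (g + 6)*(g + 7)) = g + 6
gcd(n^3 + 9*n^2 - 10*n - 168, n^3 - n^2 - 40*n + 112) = n^2 + 3*n - 28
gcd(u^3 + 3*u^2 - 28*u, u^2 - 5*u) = u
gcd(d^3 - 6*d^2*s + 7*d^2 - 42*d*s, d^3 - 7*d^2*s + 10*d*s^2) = d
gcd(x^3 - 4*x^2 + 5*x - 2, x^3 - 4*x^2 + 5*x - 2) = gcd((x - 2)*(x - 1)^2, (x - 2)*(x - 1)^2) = x^3 - 4*x^2 + 5*x - 2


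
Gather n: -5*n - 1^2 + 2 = 1 - 5*n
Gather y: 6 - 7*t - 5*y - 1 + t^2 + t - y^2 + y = t^2 - 6*t - y^2 - 4*y + 5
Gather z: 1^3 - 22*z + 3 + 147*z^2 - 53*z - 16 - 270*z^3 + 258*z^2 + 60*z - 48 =-270*z^3 + 405*z^2 - 15*z - 60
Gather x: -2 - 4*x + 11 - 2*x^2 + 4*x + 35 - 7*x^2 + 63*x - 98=-9*x^2 + 63*x - 54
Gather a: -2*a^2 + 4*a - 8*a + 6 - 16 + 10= -2*a^2 - 4*a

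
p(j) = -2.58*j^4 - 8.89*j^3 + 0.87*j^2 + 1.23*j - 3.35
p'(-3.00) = 34.62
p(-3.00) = 31.84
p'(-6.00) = 1259.79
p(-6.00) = -1402.85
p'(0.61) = -9.97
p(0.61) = -4.65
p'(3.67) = -861.73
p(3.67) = -894.60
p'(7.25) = -5320.72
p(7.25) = -10464.55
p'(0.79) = -19.13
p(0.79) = -7.22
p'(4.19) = -1218.84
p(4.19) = -1432.07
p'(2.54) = -335.53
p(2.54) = -247.68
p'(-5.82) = 1122.18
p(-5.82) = -1188.62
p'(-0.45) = -4.01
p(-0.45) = -3.02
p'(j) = -10.32*j^3 - 26.67*j^2 + 1.74*j + 1.23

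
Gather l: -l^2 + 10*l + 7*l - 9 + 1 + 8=-l^2 + 17*l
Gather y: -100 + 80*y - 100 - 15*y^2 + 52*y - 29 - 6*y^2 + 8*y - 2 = -21*y^2 + 140*y - 231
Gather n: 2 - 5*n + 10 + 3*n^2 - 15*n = 3*n^2 - 20*n + 12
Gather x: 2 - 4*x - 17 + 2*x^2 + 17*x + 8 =2*x^2 + 13*x - 7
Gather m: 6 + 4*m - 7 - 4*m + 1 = 0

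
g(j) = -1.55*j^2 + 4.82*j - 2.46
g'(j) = 4.82 - 3.1*j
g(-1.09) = -9.56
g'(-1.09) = 8.20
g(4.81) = -15.14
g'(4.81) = -10.09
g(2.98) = -1.86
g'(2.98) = -4.42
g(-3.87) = -44.33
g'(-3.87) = 16.82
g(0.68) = 0.10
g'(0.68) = 2.71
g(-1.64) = -14.53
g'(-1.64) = 9.90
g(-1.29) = -11.26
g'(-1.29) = 8.82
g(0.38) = -0.85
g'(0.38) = 3.64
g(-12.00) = -283.50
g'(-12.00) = 42.02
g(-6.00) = -87.18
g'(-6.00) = 23.42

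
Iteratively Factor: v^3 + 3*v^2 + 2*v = (v + 1)*(v^2 + 2*v) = (v + 1)*(v + 2)*(v)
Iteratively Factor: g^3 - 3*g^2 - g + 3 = (g + 1)*(g^2 - 4*g + 3) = (g - 3)*(g + 1)*(g - 1)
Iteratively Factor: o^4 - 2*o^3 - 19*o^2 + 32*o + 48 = (o + 1)*(o^3 - 3*o^2 - 16*o + 48) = (o - 3)*(o + 1)*(o^2 - 16) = (o - 4)*(o - 3)*(o + 1)*(o + 4)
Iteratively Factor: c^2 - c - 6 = (c - 3)*(c + 2)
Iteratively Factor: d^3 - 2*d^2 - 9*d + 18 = (d + 3)*(d^2 - 5*d + 6) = (d - 3)*(d + 3)*(d - 2)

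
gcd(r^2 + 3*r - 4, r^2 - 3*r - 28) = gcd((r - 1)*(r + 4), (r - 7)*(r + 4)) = r + 4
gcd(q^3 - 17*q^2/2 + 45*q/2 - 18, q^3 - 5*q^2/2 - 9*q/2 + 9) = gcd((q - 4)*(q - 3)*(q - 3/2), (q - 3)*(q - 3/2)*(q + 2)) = q^2 - 9*q/2 + 9/2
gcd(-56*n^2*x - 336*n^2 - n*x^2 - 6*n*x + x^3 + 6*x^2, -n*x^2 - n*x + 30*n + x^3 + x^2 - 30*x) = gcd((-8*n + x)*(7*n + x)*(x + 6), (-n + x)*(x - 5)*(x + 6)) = x + 6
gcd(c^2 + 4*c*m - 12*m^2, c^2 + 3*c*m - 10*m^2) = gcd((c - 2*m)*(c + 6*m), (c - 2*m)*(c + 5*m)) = c - 2*m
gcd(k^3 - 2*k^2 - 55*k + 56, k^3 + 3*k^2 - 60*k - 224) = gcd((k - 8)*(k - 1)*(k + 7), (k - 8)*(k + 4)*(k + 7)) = k^2 - k - 56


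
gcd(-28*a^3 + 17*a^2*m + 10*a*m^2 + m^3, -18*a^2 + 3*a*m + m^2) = 1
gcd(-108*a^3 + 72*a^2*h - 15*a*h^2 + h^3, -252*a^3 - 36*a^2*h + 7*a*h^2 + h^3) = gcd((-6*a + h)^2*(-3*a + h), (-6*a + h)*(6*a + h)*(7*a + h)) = 6*a - h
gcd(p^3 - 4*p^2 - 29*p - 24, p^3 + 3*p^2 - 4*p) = 1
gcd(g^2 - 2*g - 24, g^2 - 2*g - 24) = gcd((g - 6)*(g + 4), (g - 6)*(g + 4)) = g^2 - 2*g - 24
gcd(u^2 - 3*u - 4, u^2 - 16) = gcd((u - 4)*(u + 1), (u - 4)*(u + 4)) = u - 4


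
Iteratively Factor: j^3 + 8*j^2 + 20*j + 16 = (j + 2)*(j^2 + 6*j + 8) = (j + 2)^2*(j + 4)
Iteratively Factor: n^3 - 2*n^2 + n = (n - 1)*(n^2 - n) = (n - 1)^2*(n)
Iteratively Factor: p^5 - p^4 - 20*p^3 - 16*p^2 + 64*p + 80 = (p + 2)*(p^4 - 3*p^3 - 14*p^2 + 12*p + 40) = (p + 2)^2*(p^3 - 5*p^2 - 4*p + 20) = (p - 2)*(p + 2)^2*(p^2 - 3*p - 10) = (p - 5)*(p - 2)*(p + 2)^2*(p + 2)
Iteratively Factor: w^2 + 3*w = (w)*(w + 3)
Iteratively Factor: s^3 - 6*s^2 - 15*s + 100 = (s - 5)*(s^2 - s - 20) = (s - 5)*(s + 4)*(s - 5)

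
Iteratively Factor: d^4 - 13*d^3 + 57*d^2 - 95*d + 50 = (d - 5)*(d^3 - 8*d^2 + 17*d - 10) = (d - 5)*(d - 1)*(d^2 - 7*d + 10) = (d - 5)*(d - 2)*(d - 1)*(d - 5)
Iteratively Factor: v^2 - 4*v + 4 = (v - 2)*(v - 2)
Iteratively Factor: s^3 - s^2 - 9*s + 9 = (s - 1)*(s^2 - 9) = (s - 3)*(s - 1)*(s + 3)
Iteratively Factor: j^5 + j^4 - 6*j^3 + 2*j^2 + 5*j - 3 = (j + 3)*(j^4 - 2*j^3 + 2*j - 1) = (j + 1)*(j + 3)*(j^3 - 3*j^2 + 3*j - 1) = (j - 1)*(j + 1)*(j + 3)*(j^2 - 2*j + 1) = (j - 1)^2*(j + 1)*(j + 3)*(j - 1)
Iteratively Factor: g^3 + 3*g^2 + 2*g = (g + 1)*(g^2 + 2*g) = (g + 1)*(g + 2)*(g)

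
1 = 1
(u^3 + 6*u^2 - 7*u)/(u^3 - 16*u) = (u^2 + 6*u - 7)/(u^2 - 16)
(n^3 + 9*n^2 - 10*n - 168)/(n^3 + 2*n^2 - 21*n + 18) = (n^2 + 3*n - 28)/(n^2 - 4*n + 3)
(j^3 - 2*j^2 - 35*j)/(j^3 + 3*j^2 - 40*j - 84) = j*(j^2 - 2*j - 35)/(j^3 + 3*j^2 - 40*j - 84)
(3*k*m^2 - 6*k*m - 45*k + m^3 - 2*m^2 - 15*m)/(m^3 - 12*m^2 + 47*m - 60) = (3*k*m + 9*k + m^2 + 3*m)/(m^2 - 7*m + 12)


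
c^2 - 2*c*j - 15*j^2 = (c - 5*j)*(c + 3*j)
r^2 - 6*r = r*(r - 6)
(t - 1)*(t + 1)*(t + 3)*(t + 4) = t^4 + 7*t^3 + 11*t^2 - 7*t - 12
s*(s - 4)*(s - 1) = s^3 - 5*s^2 + 4*s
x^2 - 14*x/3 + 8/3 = (x - 4)*(x - 2/3)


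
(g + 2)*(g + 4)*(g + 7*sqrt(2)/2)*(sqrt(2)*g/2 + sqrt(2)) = sqrt(2)*g^4/2 + 7*g^3/2 + 4*sqrt(2)*g^3 + 10*sqrt(2)*g^2 + 28*g^2 + 8*sqrt(2)*g + 70*g + 56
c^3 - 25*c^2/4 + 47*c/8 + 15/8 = (c - 5)*(c - 3/2)*(c + 1/4)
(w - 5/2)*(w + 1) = w^2 - 3*w/2 - 5/2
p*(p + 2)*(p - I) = p^3 + 2*p^2 - I*p^2 - 2*I*p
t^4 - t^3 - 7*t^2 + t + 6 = (t - 3)*(t - 1)*(t + 1)*(t + 2)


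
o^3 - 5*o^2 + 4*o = o*(o - 4)*(o - 1)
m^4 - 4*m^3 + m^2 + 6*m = m*(m - 3)*(m - 2)*(m + 1)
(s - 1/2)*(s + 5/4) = s^2 + 3*s/4 - 5/8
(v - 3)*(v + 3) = v^2 - 9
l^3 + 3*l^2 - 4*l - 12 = (l - 2)*(l + 2)*(l + 3)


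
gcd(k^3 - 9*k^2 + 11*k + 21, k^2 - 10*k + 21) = k^2 - 10*k + 21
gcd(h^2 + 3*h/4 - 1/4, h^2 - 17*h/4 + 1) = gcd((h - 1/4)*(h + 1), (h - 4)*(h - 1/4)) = h - 1/4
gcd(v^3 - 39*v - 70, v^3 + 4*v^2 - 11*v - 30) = v^2 + 7*v + 10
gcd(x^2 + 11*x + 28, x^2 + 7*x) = x + 7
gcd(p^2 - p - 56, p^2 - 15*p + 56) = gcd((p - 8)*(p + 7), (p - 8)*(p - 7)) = p - 8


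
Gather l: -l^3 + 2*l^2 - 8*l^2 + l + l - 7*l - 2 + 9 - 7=-l^3 - 6*l^2 - 5*l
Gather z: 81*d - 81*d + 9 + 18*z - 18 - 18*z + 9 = 0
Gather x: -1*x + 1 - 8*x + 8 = 9 - 9*x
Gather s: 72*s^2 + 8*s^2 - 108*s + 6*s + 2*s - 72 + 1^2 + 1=80*s^2 - 100*s - 70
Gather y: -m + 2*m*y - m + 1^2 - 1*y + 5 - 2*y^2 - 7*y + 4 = -2*m - 2*y^2 + y*(2*m - 8) + 10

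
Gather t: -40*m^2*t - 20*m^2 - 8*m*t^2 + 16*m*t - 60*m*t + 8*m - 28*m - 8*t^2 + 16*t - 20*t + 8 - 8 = -20*m^2 - 20*m + t^2*(-8*m - 8) + t*(-40*m^2 - 44*m - 4)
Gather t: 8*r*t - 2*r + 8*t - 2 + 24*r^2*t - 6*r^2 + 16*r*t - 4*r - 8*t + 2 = -6*r^2 - 6*r + t*(24*r^2 + 24*r)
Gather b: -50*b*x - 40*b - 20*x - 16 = b*(-50*x - 40) - 20*x - 16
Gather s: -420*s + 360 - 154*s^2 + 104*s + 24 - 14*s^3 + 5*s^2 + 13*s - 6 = -14*s^3 - 149*s^2 - 303*s + 378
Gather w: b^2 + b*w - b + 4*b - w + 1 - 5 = b^2 + 3*b + w*(b - 1) - 4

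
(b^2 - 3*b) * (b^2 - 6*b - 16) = b^4 - 9*b^3 + 2*b^2 + 48*b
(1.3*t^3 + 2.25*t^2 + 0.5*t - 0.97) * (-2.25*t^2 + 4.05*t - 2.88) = -2.925*t^5 + 0.2025*t^4 + 4.2435*t^3 - 2.2725*t^2 - 5.3685*t + 2.7936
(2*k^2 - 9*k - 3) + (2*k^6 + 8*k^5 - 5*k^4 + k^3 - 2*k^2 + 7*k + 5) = 2*k^6 + 8*k^5 - 5*k^4 + k^3 - 2*k + 2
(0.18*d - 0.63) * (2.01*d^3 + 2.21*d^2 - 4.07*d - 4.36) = 0.3618*d^4 - 0.8685*d^3 - 2.1249*d^2 + 1.7793*d + 2.7468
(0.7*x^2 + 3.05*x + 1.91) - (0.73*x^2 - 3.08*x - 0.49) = -0.03*x^2 + 6.13*x + 2.4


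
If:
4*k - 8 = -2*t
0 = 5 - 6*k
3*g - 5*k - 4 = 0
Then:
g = 49/18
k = 5/6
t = 7/3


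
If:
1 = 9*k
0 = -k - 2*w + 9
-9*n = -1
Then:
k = 1/9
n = 1/9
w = 40/9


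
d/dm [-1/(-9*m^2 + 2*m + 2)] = 2*(1 - 9*m)/(-9*m^2 + 2*m + 2)^2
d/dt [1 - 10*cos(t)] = 10*sin(t)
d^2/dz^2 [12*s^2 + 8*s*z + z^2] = 2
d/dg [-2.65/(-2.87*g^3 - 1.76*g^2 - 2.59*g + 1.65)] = (-22.8165*g^2 - 9.328*g - 6.8635)/(2.87*g^3 + 1.76*g^2 + 2.59*g - 1.65)^2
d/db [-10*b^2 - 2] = -20*b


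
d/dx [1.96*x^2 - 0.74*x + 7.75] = 3.92*x - 0.74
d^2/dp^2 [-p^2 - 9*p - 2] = -2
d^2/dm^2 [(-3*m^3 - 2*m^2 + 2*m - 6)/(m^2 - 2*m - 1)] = 2*(-17*m^3 - 42*m^2 + 33*m - 36)/(m^6 - 6*m^5 + 9*m^4 + 4*m^3 - 9*m^2 - 6*m - 1)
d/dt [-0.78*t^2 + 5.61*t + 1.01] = 5.61 - 1.56*t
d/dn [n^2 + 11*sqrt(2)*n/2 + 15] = 2*n + 11*sqrt(2)/2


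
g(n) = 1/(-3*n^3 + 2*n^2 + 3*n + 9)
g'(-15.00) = 0.00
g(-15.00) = 0.00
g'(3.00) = 0.03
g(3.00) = -0.02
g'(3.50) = 0.01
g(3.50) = -0.01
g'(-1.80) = 0.04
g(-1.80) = 0.04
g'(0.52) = -0.02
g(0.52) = 0.09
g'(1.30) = 0.07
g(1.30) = 0.10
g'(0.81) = -0.00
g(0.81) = 0.09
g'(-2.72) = 0.01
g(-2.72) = 0.01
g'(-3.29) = 0.01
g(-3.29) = 0.01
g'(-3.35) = 0.01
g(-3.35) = 0.01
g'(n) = (9*n^2 - 4*n - 3)/(-3*n^3 + 2*n^2 + 3*n + 9)^2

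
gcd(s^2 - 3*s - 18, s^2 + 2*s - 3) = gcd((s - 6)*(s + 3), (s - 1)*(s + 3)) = s + 3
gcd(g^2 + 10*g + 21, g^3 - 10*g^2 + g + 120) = g + 3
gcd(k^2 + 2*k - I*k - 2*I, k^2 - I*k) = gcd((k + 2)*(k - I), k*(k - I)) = k - I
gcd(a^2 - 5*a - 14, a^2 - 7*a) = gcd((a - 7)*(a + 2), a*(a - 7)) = a - 7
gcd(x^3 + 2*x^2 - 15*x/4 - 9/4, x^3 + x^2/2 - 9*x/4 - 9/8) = x^2 - x - 3/4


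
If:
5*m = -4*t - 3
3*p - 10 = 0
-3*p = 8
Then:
No Solution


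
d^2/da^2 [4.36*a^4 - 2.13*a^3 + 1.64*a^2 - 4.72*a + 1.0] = 52.32*a^2 - 12.78*a + 3.28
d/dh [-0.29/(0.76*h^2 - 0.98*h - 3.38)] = (0.4408*h - 0.2842)/(-0.76*h^2 + 0.98*h + 3.38)^2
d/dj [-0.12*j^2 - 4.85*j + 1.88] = -0.24*j - 4.85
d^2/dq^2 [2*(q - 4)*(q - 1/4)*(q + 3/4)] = 12*q - 14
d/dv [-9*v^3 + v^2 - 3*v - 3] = -27*v^2 + 2*v - 3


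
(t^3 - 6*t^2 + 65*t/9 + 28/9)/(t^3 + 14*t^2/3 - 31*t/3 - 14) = (3*t^2 - 11*t - 4)/(3*(t^2 + 7*t + 6))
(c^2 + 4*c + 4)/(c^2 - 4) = (c + 2)/(c - 2)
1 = 1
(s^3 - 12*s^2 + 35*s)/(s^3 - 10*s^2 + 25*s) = (s - 7)/(s - 5)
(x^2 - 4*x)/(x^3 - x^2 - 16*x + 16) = x/(x^2 + 3*x - 4)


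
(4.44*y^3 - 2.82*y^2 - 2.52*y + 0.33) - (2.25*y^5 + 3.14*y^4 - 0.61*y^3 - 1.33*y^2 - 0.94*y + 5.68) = -2.25*y^5 - 3.14*y^4 + 5.05*y^3 - 1.49*y^2 - 1.58*y - 5.35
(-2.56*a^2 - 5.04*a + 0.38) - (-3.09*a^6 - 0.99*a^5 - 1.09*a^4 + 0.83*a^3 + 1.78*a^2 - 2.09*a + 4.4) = 3.09*a^6 + 0.99*a^5 + 1.09*a^4 - 0.83*a^3 - 4.34*a^2 - 2.95*a - 4.02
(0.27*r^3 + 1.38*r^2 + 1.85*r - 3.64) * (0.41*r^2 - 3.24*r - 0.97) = 0.1107*r^5 - 0.309*r^4 - 3.9746*r^3 - 8.825*r^2 + 9.9991*r + 3.5308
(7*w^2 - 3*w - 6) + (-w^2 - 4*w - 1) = 6*w^2 - 7*w - 7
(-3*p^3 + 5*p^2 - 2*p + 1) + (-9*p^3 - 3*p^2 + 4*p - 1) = -12*p^3 + 2*p^2 + 2*p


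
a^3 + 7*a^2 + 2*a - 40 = (a - 2)*(a + 4)*(a + 5)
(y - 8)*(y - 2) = y^2 - 10*y + 16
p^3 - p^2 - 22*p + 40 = (p - 4)*(p - 2)*(p + 5)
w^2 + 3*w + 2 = (w + 1)*(w + 2)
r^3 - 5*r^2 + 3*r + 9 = (r - 3)^2*(r + 1)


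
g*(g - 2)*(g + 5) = g^3 + 3*g^2 - 10*g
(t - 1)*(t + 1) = t^2 - 1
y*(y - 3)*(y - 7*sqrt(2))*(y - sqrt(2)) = y^4 - 8*sqrt(2)*y^3 - 3*y^3 + 14*y^2 + 24*sqrt(2)*y^2 - 42*y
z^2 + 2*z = z*(z + 2)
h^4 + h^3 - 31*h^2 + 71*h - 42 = (h - 3)*(h - 2)*(h - 1)*(h + 7)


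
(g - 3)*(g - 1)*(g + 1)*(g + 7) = g^4 + 4*g^3 - 22*g^2 - 4*g + 21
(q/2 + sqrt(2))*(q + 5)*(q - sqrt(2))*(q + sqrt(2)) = q^4/2 + sqrt(2)*q^3 + 5*q^3/2 - q^2 + 5*sqrt(2)*q^2 - 5*q - 2*sqrt(2)*q - 10*sqrt(2)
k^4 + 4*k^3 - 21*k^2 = k^2*(k - 3)*(k + 7)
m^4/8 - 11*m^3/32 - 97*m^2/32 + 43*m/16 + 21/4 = (m/4 + 1)*(m/2 + 1/2)*(m - 6)*(m - 7/4)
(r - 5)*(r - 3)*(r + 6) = r^3 - 2*r^2 - 33*r + 90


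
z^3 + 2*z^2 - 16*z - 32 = (z - 4)*(z + 2)*(z + 4)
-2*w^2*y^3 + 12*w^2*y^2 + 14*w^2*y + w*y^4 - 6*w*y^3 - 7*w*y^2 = y*(-2*w + y)*(y - 7)*(w*y + w)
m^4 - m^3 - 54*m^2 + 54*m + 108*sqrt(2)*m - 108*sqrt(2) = (m - 1)*(m - 3*sqrt(2))^2*(m + 6*sqrt(2))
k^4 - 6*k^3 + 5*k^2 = k^2*(k - 5)*(k - 1)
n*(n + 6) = n^2 + 6*n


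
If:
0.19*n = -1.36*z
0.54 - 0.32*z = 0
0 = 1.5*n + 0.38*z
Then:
No Solution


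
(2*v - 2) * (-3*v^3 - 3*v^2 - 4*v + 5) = -6*v^4 - 2*v^2 + 18*v - 10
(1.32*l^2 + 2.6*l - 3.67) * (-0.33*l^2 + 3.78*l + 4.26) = -0.4356*l^4 + 4.1316*l^3 + 16.6623*l^2 - 2.7966*l - 15.6342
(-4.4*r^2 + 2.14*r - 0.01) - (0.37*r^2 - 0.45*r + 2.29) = -4.77*r^2 + 2.59*r - 2.3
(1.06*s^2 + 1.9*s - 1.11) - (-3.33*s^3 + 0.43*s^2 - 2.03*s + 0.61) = 3.33*s^3 + 0.63*s^2 + 3.93*s - 1.72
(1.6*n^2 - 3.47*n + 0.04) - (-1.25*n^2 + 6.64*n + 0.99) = 2.85*n^2 - 10.11*n - 0.95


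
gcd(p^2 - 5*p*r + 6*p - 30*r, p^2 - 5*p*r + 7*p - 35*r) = p - 5*r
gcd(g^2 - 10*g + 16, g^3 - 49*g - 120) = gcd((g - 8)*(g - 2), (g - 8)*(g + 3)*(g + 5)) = g - 8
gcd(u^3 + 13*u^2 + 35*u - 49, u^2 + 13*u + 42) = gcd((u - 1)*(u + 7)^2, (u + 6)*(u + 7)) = u + 7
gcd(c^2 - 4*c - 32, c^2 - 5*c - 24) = c - 8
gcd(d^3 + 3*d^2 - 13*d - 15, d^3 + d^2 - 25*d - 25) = d^2 + 6*d + 5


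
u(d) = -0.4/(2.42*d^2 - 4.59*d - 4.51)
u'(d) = -0.4*(4.59 - 4.84*d)/(2.42*d^2 - 4.59*d - 4.51)^2 = (1.936*d - 1.836)/(-2.42*d^2 + 4.59*d + 4.51)^2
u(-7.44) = -0.00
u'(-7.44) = -0.00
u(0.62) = 0.06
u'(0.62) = -0.02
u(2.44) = 0.31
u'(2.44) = 1.70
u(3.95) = -0.03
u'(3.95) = 0.03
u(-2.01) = -0.03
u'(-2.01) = -0.03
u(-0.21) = 0.12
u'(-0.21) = -0.19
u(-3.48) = -0.01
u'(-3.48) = -0.01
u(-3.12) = -0.01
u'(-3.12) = -0.01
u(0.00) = 0.09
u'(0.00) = -0.09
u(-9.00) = -0.00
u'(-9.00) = -0.00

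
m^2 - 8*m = m*(m - 8)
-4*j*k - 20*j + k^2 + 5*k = (-4*j + k)*(k + 5)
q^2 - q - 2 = (q - 2)*(q + 1)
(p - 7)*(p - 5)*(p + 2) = p^3 - 10*p^2 + 11*p + 70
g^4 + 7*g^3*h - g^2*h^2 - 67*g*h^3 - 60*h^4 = (g - 3*h)*(g + h)*(g + 4*h)*(g + 5*h)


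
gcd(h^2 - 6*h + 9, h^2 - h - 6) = h - 3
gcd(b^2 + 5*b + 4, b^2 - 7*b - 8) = b + 1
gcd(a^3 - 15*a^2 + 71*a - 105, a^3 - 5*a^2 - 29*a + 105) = a^2 - 10*a + 21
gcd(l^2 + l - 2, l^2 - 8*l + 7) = l - 1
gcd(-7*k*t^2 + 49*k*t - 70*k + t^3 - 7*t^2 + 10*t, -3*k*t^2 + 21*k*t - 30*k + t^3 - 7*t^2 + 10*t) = t^2 - 7*t + 10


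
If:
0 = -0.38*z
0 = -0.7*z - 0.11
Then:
No Solution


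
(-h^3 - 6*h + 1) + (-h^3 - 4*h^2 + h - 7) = -2*h^3 - 4*h^2 - 5*h - 6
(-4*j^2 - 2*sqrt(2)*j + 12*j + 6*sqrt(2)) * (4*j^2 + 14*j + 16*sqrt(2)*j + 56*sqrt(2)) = -16*j^4 - 72*sqrt(2)*j^3 - 8*j^3 - 36*sqrt(2)*j^2 + 104*j^2 - 32*j + 756*sqrt(2)*j + 672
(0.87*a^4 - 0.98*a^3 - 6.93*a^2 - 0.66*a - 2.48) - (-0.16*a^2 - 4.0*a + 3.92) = 0.87*a^4 - 0.98*a^3 - 6.77*a^2 + 3.34*a - 6.4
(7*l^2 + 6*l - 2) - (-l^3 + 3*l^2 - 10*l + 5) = l^3 + 4*l^2 + 16*l - 7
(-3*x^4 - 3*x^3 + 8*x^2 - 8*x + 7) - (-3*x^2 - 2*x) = -3*x^4 - 3*x^3 + 11*x^2 - 6*x + 7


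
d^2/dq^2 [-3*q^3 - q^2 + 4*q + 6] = -18*q - 2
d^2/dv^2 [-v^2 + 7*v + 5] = -2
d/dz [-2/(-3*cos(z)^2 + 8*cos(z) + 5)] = 4*(3*cos(z) - 4)*sin(z)/(-3*cos(z)^2 + 8*cos(z) + 5)^2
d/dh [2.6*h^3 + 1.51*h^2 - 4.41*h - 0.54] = 7.8*h^2 + 3.02*h - 4.41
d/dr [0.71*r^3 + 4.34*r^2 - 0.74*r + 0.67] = 2.13*r^2 + 8.68*r - 0.74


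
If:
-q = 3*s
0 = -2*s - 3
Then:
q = 9/2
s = -3/2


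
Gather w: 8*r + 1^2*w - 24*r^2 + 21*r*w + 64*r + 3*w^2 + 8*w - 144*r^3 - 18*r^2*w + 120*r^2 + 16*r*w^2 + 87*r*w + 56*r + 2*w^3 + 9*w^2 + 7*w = -144*r^3 + 96*r^2 + 128*r + 2*w^3 + w^2*(16*r + 12) + w*(-18*r^2 + 108*r + 16)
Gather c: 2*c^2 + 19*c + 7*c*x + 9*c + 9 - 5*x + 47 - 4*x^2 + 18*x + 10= 2*c^2 + c*(7*x + 28) - 4*x^2 + 13*x + 66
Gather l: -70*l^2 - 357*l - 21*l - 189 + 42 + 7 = -70*l^2 - 378*l - 140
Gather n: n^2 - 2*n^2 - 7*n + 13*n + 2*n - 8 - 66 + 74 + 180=-n^2 + 8*n + 180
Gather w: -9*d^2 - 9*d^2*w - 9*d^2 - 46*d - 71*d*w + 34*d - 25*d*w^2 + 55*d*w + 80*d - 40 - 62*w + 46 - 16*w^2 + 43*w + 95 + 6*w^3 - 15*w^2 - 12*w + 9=-18*d^2 + 68*d + 6*w^3 + w^2*(-25*d - 31) + w*(-9*d^2 - 16*d - 31) + 110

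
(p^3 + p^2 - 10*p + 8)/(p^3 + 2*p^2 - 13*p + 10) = (p + 4)/(p + 5)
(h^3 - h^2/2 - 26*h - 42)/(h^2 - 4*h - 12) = h + 7/2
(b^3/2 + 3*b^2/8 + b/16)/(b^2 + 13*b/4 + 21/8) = b*(8*b^2 + 6*b + 1)/(2*(8*b^2 + 26*b + 21))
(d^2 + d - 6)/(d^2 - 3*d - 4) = (-d^2 - d + 6)/(-d^2 + 3*d + 4)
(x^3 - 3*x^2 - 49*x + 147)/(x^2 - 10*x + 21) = x + 7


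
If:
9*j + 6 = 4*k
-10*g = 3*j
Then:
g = 1/5 - 2*k/15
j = 4*k/9 - 2/3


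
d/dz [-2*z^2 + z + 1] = 1 - 4*z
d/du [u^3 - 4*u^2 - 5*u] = 3*u^2 - 8*u - 5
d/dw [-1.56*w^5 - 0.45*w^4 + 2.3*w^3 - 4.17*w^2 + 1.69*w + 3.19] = -7.8*w^4 - 1.8*w^3 + 6.9*w^2 - 8.34*w + 1.69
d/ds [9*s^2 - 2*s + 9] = 18*s - 2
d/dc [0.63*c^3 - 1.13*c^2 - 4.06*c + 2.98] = 1.89*c^2 - 2.26*c - 4.06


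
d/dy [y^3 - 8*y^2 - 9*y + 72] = 3*y^2 - 16*y - 9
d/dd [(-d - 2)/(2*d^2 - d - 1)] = (-2*d^2 + d + (d + 2)*(4*d - 1) + 1)/(-2*d^2 + d + 1)^2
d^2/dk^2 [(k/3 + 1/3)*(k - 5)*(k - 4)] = 2*k - 16/3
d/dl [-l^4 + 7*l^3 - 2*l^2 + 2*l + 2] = -4*l^3 + 21*l^2 - 4*l + 2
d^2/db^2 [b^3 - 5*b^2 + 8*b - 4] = 6*b - 10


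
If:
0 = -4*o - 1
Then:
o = -1/4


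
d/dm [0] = 0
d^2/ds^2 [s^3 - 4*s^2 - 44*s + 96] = 6*s - 8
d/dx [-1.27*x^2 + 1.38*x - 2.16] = 1.38 - 2.54*x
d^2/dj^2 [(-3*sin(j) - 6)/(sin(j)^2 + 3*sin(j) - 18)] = 3*(sin(j)^5 + 5*sin(j)^4 + 124*sin(j)^3 + 204*sin(j)^2 + 288*sin(j) - 216)/(sin(j)^2 + 3*sin(j) - 18)^3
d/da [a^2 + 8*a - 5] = 2*a + 8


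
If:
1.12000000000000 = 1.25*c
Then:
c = 0.90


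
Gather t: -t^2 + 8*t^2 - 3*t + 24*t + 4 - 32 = 7*t^2 + 21*t - 28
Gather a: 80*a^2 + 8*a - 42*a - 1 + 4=80*a^2 - 34*a + 3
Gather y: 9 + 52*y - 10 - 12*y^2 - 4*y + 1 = -12*y^2 + 48*y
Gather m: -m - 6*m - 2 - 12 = -7*m - 14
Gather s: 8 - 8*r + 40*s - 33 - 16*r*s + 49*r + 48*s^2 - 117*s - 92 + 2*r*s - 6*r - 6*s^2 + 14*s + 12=35*r + 42*s^2 + s*(-14*r - 63) - 105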